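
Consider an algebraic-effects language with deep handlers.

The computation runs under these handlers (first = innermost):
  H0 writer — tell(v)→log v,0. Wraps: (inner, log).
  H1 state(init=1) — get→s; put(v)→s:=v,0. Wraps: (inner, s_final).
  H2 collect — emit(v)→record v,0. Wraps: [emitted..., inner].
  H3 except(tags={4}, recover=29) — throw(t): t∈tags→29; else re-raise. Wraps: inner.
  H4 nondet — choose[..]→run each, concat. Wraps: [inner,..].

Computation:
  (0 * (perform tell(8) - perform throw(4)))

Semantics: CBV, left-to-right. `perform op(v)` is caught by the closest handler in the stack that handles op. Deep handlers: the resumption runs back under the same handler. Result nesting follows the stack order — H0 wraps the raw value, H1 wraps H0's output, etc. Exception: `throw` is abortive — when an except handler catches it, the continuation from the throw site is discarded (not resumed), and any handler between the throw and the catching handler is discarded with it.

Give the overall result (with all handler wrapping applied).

Answer: [29]

Working:
tell(8) @ H0 ⇒ log+=8
throw(4) @ H3 caught ⇒ 29
H4 returns [29]
= [29]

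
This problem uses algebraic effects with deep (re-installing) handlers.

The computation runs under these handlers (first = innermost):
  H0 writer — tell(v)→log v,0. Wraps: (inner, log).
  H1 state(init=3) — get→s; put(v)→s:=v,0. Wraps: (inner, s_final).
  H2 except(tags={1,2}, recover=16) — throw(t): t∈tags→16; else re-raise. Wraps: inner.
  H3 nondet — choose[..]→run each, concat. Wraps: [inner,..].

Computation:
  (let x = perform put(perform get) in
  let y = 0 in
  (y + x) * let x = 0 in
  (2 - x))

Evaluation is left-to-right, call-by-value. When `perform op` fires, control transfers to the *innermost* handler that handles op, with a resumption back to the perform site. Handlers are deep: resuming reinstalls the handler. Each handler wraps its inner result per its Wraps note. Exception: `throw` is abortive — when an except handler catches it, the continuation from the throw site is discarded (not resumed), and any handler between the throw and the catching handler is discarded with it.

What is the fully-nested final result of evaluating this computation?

Step-by-step:
get @ H1 ⇒ 3
put(3) @ H1 ⇒ s:=3
H0 returns (0, ())
H1 returns ((0, ()), 3)
H2 returns ((0, ()), 3)
H3 returns [((0, ()), 3)]
= [((0, ()), 3)]

Answer: [((0, ()), 3)]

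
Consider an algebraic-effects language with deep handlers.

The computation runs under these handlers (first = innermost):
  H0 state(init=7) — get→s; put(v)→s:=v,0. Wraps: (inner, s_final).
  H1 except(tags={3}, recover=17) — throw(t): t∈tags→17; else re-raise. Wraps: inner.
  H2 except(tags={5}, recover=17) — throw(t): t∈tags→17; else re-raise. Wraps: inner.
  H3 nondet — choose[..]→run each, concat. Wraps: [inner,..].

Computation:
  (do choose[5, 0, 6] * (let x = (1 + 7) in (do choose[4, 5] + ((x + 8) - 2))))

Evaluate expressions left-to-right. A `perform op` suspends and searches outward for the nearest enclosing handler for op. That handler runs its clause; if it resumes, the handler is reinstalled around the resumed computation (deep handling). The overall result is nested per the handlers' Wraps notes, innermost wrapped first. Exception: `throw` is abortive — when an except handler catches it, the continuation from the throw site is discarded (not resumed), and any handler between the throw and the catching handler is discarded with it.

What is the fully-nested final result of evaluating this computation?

Answer: [(90, 7), (95, 7), (0, 7), (0, 7), (108, 7), (114, 7)]

Step-by-step:
choose[5, 0, 6] @ H3
  branch[0] choose=5:
    choose[4, 5] @ H3
      branch[0] choose=4:
        H0 returns (90, 7)
        H1 returns (90, 7)
        H2 returns (90, 7)
        H3 returns [(90, 7)]
      branch[1] choose=5:
        H0 returns (95, 7)
        H1 returns (95, 7)
        H2 returns (95, 7)
        H3 returns [(95, 7)]
  branch[1] choose=0:
    choose[4, 5] @ H3
      branch[0] choose=4:
        H0 returns (0, 7)
        H1 returns (0, 7)
        H2 returns (0, 7)
        H3 returns [(0, 7)]
      branch[1] choose=5:
        H0 returns (0, 7)
        H1 returns (0, 7)
        H2 returns (0, 7)
        H3 returns [(0, 7)]
  branch[2] choose=6:
    choose[4, 5] @ H3
      branch[0] choose=4:
        H0 returns (108, 7)
        H1 returns (108, 7)
        H2 returns (108, 7)
        H3 returns [(108, 7)]
      branch[1] choose=5:
        H0 returns (114, 7)
        H1 returns (114, 7)
        H2 returns (114, 7)
        H3 returns [(114, 7)]
= [(90, 7), (95, 7), (0, 7), (0, 7), (108, 7), (114, 7)]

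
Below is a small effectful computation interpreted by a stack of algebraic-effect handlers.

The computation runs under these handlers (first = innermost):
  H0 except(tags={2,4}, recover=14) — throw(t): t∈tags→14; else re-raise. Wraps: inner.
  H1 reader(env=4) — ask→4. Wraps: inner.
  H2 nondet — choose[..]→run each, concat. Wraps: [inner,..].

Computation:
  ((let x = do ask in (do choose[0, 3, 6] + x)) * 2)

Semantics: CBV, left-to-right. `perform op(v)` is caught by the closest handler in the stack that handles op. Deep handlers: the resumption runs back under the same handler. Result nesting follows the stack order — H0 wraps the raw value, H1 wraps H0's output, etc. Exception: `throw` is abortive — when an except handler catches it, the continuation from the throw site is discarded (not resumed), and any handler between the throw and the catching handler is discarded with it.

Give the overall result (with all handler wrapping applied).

Working:
ask @ H1 ⇒ 4
choose[0, 3, 6] @ H2
  branch[0] choose=0:
    H0 returns 8
    H1 returns 8
    H2 returns [8]
  branch[1] choose=3:
    H0 returns 14
    H1 returns 14
    H2 returns [14]
  branch[2] choose=6:
    H0 returns 20
    H1 returns 20
    H2 returns [20]
= [8, 14, 20]

Answer: [8, 14, 20]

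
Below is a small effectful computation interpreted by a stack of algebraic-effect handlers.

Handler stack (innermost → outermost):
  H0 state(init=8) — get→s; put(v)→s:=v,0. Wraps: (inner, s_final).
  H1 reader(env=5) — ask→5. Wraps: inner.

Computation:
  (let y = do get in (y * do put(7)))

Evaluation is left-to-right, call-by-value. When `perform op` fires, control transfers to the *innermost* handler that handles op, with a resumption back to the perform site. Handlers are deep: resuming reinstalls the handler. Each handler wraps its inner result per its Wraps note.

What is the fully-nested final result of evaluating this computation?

Answer: (0, 7)

Evaluation trace:
get @ H0 ⇒ 8
put(7) @ H0 ⇒ s:=7
H0 returns (0, 7)
H1 returns (0, 7)
= (0, 7)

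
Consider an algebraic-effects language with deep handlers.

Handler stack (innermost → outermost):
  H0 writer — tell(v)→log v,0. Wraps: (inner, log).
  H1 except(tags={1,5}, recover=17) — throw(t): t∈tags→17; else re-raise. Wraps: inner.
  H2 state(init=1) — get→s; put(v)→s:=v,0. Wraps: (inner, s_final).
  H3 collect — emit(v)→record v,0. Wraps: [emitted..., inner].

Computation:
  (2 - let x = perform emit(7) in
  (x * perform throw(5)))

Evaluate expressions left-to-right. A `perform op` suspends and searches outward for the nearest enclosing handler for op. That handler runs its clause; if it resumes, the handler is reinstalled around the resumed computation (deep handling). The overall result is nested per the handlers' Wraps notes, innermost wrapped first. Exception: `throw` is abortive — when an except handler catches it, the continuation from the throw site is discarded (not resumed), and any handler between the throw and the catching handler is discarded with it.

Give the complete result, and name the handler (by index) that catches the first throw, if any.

Evaluation trace:
emit(7) @ H3 ⇒ out+=7
throw(5) @ H1 caught ⇒ 17
H2 returns (17, 1)
H3 returns [7, (17, 1)]
= [7, (17, 1)]

Answer: [7, (17, 1)] ; first throw caught by: H1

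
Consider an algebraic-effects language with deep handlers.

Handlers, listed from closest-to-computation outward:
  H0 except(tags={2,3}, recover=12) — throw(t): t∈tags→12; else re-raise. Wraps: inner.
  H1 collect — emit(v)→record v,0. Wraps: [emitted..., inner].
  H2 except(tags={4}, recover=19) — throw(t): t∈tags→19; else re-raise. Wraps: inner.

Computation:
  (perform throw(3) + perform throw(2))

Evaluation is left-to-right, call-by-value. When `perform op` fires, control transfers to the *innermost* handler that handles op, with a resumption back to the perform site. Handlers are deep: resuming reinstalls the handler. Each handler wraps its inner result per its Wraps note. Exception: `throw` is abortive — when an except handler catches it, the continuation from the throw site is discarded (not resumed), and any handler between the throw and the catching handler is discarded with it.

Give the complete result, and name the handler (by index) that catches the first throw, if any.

Evaluation trace:
throw(3) @ H0 caught ⇒ 12
H1 returns [12]
H2 returns [12]
= [12]

Answer: [12] ; first throw caught by: H0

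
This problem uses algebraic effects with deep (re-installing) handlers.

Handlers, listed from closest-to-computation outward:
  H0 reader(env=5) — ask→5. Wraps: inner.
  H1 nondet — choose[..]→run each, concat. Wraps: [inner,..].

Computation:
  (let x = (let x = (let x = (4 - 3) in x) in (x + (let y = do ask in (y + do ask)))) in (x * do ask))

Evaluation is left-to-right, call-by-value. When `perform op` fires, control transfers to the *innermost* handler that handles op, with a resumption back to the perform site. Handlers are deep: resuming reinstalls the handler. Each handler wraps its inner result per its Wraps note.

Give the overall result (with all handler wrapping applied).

Working:
ask @ H0 ⇒ 5
ask @ H0 ⇒ 5
ask @ H0 ⇒ 5
H0 returns 55
H1 returns [55]
= [55]

Answer: [55]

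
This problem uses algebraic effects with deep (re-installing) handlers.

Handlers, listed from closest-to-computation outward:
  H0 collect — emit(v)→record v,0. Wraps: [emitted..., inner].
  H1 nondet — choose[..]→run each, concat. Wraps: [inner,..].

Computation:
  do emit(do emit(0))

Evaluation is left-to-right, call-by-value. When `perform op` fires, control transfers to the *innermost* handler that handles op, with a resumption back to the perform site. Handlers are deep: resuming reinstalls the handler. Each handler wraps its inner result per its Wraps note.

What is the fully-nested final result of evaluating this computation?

Working:
emit(0) @ H0 ⇒ out+=0
emit(0) @ H0 ⇒ out+=0
H0 returns [0, 0, 0]
H1 returns [[0, 0, 0]]
= [[0, 0, 0]]

Answer: [[0, 0, 0]]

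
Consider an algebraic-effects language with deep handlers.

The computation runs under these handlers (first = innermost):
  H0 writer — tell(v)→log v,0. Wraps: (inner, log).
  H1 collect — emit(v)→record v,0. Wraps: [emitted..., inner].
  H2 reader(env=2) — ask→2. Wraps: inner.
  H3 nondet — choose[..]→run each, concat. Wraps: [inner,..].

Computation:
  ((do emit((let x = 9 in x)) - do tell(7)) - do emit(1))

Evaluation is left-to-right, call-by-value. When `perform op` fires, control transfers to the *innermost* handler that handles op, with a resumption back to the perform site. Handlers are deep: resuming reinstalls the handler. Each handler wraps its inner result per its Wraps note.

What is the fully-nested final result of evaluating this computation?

Answer: [[9, 1, (0, (7))]]

Evaluation trace:
emit(9) @ H1 ⇒ out+=9
tell(7) @ H0 ⇒ log+=7
emit(1) @ H1 ⇒ out+=1
H0 returns (0, (7))
H1 returns [9, 1, (0, (7))]
H2 returns [9, 1, (0, (7))]
H3 returns [[9, 1, (0, (7))]]
= [[9, 1, (0, (7))]]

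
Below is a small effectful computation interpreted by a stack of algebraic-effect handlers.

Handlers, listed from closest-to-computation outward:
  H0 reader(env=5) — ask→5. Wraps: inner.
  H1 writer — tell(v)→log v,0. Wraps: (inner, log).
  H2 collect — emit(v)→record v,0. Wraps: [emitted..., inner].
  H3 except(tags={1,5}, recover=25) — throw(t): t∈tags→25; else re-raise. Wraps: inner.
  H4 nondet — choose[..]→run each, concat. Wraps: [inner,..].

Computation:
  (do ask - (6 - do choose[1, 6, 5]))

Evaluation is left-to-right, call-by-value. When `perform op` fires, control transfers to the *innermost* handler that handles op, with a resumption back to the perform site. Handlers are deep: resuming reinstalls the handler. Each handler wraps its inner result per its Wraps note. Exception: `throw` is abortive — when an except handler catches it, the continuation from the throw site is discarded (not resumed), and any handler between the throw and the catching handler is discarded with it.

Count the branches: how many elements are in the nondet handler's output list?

Evaluation trace:
ask @ H0 ⇒ 5
choose[1, 6, 5] @ H4
  branch[0] choose=1:
    H0 returns 0
    H1 returns (0, ())
    H2 returns [(0, ())]
    H3 returns [(0, ())]
    H4 returns [[(0, ())]]
  branch[1] choose=6:
    H0 returns 5
    H1 returns (5, ())
    H2 returns [(5, ())]
    H3 returns [(5, ())]
    H4 returns [[(5, ())]]
  branch[2] choose=5:
    H0 returns 4
    H1 returns (4, ())
    H2 returns [(4, ())]
    H3 returns [(4, ())]
    H4 returns [[(4, ())]]
= [[(0, ())], [(5, ())], [(4, ())]]

Answer: 3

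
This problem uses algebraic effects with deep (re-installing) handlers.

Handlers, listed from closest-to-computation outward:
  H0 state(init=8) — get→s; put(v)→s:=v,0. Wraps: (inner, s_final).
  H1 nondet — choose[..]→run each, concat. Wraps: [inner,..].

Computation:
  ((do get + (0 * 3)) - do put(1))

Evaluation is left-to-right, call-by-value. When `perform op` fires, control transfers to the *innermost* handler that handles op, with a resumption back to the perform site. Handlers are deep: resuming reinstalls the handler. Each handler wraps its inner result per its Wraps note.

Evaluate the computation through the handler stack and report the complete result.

Answer: [(8, 1)]

Evaluation trace:
get @ H0 ⇒ 8
put(1) @ H0 ⇒ s:=1
H0 returns (8, 1)
H1 returns [(8, 1)]
= [(8, 1)]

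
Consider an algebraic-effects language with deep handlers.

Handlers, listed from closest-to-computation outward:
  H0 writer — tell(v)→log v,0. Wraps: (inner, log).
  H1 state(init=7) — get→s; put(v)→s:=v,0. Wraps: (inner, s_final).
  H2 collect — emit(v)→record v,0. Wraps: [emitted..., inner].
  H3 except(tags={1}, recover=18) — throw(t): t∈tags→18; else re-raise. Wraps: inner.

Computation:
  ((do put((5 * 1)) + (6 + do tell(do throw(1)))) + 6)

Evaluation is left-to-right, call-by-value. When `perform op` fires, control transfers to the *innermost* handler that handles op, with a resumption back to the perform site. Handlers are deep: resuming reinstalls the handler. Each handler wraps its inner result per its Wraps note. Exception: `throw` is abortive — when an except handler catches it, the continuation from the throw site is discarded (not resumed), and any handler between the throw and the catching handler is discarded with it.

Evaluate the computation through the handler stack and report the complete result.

Evaluation trace:
put(5) @ H1 ⇒ s:=5
throw(1) @ H3 caught ⇒ 18
= 18

Answer: 18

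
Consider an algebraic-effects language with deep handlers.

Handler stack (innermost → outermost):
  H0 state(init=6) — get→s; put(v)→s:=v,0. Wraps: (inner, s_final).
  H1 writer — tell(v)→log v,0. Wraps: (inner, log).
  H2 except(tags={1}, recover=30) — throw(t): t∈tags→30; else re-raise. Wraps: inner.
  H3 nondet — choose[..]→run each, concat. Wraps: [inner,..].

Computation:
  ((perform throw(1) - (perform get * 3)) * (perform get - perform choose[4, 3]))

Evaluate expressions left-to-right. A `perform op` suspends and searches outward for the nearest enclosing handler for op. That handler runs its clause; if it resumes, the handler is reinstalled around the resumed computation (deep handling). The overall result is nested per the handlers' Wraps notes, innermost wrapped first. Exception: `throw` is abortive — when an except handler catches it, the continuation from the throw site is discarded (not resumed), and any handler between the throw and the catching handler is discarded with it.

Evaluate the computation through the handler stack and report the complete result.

Answer: [30]

Working:
throw(1) @ H2 caught ⇒ 30
H3 returns [30]
= [30]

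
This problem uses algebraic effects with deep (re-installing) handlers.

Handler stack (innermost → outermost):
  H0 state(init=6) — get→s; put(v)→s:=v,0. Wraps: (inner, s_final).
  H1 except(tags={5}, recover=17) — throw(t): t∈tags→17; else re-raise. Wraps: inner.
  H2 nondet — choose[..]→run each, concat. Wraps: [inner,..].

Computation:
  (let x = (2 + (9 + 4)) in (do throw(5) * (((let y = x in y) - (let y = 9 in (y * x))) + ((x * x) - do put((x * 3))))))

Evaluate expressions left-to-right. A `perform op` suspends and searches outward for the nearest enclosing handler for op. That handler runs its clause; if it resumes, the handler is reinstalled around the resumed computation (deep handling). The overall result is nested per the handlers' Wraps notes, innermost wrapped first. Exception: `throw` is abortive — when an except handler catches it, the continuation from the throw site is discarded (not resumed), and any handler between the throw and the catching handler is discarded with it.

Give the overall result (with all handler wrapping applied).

Answer: [17]

Evaluation trace:
throw(5) @ H1 caught ⇒ 17
H2 returns [17]
= [17]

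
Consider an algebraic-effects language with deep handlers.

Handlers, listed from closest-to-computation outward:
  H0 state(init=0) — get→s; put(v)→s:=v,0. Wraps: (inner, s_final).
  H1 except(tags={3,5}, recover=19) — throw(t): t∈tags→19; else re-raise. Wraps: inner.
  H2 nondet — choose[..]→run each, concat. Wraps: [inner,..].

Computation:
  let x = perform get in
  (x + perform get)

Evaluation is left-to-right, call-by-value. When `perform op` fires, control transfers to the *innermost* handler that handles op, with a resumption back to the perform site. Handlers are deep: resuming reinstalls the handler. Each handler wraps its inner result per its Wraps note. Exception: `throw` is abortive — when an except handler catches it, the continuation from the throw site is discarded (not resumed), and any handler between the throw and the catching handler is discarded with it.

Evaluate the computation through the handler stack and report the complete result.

Answer: [(0, 0)]

Working:
get @ H0 ⇒ 0
get @ H0 ⇒ 0
H0 returns (0, 0)
H1 returns (0, 0)
H2 returns [(0, 0)]
= [(0, 0)]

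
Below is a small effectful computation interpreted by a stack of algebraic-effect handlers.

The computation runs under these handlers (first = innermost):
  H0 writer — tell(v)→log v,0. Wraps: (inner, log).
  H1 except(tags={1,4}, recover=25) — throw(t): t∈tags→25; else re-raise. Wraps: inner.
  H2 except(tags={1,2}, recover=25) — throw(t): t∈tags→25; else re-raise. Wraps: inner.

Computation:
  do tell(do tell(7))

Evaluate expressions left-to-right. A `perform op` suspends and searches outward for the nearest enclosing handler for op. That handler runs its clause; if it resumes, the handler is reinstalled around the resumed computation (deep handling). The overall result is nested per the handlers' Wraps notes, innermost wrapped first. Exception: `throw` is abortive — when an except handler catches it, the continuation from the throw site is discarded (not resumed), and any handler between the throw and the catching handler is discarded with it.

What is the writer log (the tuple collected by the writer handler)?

Step-by-step:
tell(7) @ H0 ⇒ log+=7
tell(0) @ H0 ⇒ log+=0
H0 returns (0, (7, 0))
H1 returns (0, (7, 0))
H2 returns (0, (7, 0))
= (0, (7, 0))

Answer: (7, 0)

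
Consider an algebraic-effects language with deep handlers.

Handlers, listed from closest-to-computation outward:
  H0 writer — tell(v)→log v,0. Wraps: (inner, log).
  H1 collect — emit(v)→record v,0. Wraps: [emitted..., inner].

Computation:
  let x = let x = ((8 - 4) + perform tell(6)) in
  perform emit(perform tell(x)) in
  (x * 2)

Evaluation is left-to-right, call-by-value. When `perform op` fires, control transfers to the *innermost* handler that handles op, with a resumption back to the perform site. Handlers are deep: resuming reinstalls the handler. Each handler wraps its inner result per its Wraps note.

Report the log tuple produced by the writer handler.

Evaluation trace:
tell(6) @ H0 ⇒ log+=6
tell(4) @ H0 ⇒ log+=4
emit(0) @ H1 ⇒ out+=0
H0 returns (0, (6, 4))
H1 returns [0, (0, (6, 4))]
= [0, (0, (6, 4))]

Answer: (6, 4)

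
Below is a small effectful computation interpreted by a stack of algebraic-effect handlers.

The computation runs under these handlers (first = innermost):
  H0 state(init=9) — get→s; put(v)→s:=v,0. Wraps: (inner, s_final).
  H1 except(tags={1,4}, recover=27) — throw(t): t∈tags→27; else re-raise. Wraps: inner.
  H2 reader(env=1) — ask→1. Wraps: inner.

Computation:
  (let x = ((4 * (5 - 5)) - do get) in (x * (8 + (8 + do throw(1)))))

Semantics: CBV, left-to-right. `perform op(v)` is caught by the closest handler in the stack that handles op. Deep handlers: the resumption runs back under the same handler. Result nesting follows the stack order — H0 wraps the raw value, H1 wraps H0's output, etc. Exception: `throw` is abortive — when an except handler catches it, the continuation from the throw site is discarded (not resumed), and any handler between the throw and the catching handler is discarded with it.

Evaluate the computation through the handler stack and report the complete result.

Evaluation trace:
get @ H0 ⇒ 9
throw(1) @ H1 caught ⇒ 27
H2 returns 27
= 27

Answer: 27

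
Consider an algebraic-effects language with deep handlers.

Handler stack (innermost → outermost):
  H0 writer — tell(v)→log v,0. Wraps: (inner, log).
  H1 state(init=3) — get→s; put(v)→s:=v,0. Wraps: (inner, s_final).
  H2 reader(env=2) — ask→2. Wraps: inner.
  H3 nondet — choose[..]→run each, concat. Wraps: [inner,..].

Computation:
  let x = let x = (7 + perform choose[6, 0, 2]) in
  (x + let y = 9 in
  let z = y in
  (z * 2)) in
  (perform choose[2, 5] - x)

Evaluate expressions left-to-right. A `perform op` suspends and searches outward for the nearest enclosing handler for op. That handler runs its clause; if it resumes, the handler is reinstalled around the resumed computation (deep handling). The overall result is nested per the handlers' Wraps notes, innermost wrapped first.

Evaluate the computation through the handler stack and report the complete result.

Working:
choose[6, 0, 2] @ H3
  branch[0] choose=6:
    choose[2, 5] @ H3
      branch[0] choose=2:
        H0 returns (-29, ())
        H1 returns ((-29, ()), 3)
        H2 returns ((-29, ()), 3)
        H3 returns [((-29, ()), 3)]
      branch[1] choose=5:
        H0 returns (-26, ())
        H1 returns ((-26, ()), 3)
        H2 returns ((-26, ()), 3)
        H3 returns [((-26, ()), 3)]
  branch[1] choose=0:
    choose[2, 5] @ H3
      branch[0] choose=2:
        H0 returns (-23, ())
        H1 returns ((-23, ()), 3)
        H2 returns ((-23, ()), 3)
        H3 returns [((-23, ()), 3)]
      branch[1] choose=5:
        H0 returns (-20, ())
        H1 returns ((-20, ()), 3)
        H2 returns ((-20, ()), 3)
        H3 returns [((-20, ()), 3)]
  branch[2] choose=2:
    choose[2, 5] @ H3
      branch[0] choose=2:
        H0 returns (-25, ())
        H1 returns ((-25, ()), 3)
        H2 returns ((-25, ()), 3)
        H3 returns [((-25, ()), 3)]
      branch[1] choose=5:
        H0 returns (-22, ())
        H1 returns ((-22, ()), 3)
        H2 returns ((-22, ()), 3)
        H3 returns [((-22, ()), 3)]
= [((-29, ()), 3), ((-26, ()), 3), ((-23, ()), 3), ((-20, ()), 3), ((-25, ()), 3), ((-22, ()), 3)]

Answer: [((-29, ()), 3), ((-26, ()), 3), ((-23, ()), 3), ((-20, ()), 3), ((-25, ()), 3), ((-22, ()), 3)]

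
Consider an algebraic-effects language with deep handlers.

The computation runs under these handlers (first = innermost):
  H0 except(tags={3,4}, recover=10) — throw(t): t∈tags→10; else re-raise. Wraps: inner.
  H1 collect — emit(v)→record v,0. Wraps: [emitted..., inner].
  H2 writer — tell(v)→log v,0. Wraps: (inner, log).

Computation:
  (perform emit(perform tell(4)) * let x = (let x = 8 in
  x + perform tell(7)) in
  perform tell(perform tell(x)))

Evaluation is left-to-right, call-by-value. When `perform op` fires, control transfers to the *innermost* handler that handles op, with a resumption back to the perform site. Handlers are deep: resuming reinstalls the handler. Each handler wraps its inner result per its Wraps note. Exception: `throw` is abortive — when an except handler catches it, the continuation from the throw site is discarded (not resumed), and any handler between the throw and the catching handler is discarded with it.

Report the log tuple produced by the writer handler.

Step-by-step:
tell(4) @ H2 ⇒ log+=4
emit(0) @ H1 ⇒ out+=0
tell(7) @ H2 ⇒ log+=7
tell(8) @ H2 ⇒ log+=8
tell(0) @ H2 ⇒ log+=0
H0 returns 0
H1 returns [0, 0]
H2 returns ([0, 0], (4, 7, 8, 0))
= ([0, 0], (4, 7, 8, 0))

Answer: (4, 7, 8, 0)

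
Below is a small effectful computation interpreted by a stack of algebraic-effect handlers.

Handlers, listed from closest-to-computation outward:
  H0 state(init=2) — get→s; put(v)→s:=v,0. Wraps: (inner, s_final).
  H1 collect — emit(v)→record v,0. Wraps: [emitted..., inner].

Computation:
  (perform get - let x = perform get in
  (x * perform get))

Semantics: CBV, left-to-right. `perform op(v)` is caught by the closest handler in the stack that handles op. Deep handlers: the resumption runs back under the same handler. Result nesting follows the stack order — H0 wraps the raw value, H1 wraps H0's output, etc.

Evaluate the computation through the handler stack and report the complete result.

Step-by-step:
get @ H0 ⇒ 2
get @ H0 ⇒ 2
get @ H0 ⇒ 2
H0 returns (-2, 2)
H1 returns [(-2, 2)]
= [(-2, 2)]

Answer: [(-2, 2)]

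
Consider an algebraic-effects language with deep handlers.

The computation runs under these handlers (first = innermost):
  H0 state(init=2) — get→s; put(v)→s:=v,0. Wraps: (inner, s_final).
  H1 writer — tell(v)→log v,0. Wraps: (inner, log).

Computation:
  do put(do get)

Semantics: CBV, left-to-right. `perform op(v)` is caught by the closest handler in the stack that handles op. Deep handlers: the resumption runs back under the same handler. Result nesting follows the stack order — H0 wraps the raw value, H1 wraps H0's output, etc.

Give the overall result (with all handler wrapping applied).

Working:
get @ H0 ⇒ 2
put(2) @ H0 ⇒ s:=2
H0 returns (0, 2)
H1 returns ((0, 2), ())
= ((0, 2), ())

Answer: ((0, 2), ())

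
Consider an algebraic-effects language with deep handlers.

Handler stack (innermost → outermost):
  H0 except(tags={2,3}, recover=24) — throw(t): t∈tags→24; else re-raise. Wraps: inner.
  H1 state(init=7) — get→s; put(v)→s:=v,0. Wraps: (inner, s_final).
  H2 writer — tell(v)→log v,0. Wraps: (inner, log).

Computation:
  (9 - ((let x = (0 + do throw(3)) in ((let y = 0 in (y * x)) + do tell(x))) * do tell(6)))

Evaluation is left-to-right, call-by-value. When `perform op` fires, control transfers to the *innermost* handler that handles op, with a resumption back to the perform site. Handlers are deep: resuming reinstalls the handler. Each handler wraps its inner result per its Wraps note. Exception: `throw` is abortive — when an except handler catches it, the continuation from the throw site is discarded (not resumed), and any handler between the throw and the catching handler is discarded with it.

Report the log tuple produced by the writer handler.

Working:
throw(3) @ H0 caught ⇒ 24
H1 returns (24, 7)
H2 returns ((24, 7), ())
= ((24, 7), ())

Answer: ()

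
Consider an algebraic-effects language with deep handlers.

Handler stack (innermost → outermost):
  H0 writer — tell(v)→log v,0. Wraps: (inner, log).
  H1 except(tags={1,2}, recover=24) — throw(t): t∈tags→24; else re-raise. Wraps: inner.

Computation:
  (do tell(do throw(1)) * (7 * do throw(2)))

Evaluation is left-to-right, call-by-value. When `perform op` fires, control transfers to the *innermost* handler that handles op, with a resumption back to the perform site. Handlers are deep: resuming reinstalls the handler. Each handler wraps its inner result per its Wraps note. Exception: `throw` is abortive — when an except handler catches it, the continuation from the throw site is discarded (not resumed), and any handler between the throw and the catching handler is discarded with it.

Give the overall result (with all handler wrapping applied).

Answer: 24

Step-by-step:
throw(1) @ H1 caught ⇒ 24
= 24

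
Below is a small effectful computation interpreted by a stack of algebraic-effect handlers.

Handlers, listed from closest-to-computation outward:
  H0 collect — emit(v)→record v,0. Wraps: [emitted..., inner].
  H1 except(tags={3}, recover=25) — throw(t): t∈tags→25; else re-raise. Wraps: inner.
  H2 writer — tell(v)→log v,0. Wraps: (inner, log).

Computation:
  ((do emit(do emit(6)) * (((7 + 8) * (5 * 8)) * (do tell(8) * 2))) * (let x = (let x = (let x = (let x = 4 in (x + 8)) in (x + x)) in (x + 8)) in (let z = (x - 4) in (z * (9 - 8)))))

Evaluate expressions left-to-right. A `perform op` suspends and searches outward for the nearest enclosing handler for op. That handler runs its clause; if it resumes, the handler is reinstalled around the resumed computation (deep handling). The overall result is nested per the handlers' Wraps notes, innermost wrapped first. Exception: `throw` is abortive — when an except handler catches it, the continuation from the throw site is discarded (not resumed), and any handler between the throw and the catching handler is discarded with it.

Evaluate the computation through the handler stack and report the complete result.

Step-by-step:
emit(6) @ H0 ⇒ out+=6
emit(0) @ H0 ⇒ out+=0
tell(8) @ H2 ⇒ log+=8
H0 returns [6, 0, 0]
H1 returns [6, 0, 0]
H2 returns ([6, 0, 0], (8))
= ([6, 0, 0], (8))

Answer: ([6, 0, 0], (8))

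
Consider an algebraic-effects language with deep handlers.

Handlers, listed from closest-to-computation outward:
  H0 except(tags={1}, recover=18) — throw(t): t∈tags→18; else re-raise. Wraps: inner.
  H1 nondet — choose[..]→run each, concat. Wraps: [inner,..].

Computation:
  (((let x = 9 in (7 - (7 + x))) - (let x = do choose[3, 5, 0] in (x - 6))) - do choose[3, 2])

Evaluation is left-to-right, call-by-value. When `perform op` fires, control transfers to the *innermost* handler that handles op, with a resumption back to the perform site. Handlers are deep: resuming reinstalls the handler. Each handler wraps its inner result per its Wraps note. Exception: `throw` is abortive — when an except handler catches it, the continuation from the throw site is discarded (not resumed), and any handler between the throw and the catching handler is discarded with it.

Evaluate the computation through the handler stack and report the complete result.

Working:
choose[3, 5, 0] @ H1
  branch[0] choose=3:
    choose[3, 2] @ H1
      branch[0] choose=3:
        H0 returns -9
        H1 returns [-9]
      branch[1] choose=2:
        H0 returns -8
        H1 returns [-8]
  branch[1] choose=5:
    choose[3, 2] @ H1
      branch[0] choose=3:
        H0 returns -11
        H1 returns [-11]
      branch[1] choose=2:
        H0 returns -10
        H1 returns [-10]
  branch[2] choose=0:
    choose[3, 2] @ H1
      branch[0] choose=3:
        H0 returns -6
        H1 returns [-6]
      branch[1] choose=2:
        H0 returns -5
        H1 returns [-5]
= [-9, -8, -11, -10, -6, -5]

Answer: [-9, -8, -11, -10, -6, -5]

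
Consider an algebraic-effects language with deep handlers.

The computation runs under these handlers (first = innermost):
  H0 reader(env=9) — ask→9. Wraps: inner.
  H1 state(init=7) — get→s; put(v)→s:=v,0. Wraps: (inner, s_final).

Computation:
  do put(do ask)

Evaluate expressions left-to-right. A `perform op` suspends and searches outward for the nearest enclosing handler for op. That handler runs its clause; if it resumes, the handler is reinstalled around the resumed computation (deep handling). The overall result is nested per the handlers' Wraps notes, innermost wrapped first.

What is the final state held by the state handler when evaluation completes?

Working:
ask @ H0 ⇒ 9
put(9) @ H1 ⇒ s:=9
H0 returns 0
H1 returns (0, 9)
= (0, 9)

Answer: 9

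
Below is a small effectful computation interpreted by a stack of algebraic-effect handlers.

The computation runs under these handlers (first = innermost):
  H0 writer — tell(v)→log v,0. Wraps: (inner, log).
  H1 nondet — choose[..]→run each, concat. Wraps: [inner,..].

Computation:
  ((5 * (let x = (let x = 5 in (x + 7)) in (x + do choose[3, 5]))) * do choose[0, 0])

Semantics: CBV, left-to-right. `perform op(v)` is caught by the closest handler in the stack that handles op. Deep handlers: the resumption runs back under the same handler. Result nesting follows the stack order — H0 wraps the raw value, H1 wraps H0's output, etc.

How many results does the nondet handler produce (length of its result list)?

Evaluation trace:
choose[3, 5] @ H1
  branch[0] choose=3:
    choose[0, 0] @ H1
      branch[0] choose=0:
        H0 returns (0, ())
        H1 returns [(0, ())]
      branch[1] choose=0:
        H0 returns (0, ())
        H1 returns [(0, ())]
  branch[1] choose=5:
    choose[0, 0] @ H1
      branch[0] choose=0:
        H0 returns (0, ())
        H1 returns [(0, ())]
      branch[1] choose=0:
        H0 returns (0, ())
        H1 returns [(0, ())]
= [(0, ()), (0, ()), (0, ()), (0, ())]

Answer: 4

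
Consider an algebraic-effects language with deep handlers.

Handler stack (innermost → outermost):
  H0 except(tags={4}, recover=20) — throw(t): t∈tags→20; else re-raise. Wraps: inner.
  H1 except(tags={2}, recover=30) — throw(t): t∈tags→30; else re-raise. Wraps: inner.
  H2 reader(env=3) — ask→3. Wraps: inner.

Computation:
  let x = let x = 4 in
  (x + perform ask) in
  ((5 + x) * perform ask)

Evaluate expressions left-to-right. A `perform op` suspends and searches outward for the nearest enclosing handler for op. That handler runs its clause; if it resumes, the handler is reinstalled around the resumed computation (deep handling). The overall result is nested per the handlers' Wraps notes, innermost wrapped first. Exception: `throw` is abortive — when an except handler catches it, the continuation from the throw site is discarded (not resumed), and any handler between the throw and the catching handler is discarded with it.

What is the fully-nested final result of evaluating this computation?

Answer: 36

Working:
ask @ H2 ⇒ 3
ask @ H2 ⇒ 3
H0 returns 36
H1 returns 36
H2 returns 36
= 36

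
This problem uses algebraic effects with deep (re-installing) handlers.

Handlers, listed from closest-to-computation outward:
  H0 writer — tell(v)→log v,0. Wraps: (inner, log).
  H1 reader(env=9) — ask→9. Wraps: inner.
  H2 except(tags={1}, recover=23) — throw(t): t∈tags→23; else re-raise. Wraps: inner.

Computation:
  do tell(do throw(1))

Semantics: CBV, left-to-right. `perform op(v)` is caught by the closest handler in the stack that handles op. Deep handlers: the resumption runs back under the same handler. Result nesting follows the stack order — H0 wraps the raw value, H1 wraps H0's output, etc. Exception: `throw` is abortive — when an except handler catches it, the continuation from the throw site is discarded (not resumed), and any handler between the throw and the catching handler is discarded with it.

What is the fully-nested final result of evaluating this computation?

Working:
throw(1) @ H2 caught ⇒ 23
= 23

Answer: 23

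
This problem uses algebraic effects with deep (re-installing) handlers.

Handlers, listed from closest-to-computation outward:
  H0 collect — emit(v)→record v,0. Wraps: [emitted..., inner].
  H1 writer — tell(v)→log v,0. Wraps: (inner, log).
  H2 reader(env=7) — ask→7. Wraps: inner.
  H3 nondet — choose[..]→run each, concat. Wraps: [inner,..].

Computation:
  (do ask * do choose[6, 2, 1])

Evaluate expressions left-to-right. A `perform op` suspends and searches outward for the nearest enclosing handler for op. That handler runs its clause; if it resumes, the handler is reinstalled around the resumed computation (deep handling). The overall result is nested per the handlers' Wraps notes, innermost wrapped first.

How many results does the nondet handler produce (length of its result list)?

Answer: 3

Step-by-step:
ask @ H2 ⇒ 7
choose[6, 2, 1] @ H3
  branch[0] choose=6:
    H0 returns [42]
    H1 returns ([42], ())
    H2 returns ([42], ())
    H3 returns [([42], ())]
  branch[1] choose=2:
    H0 returns [14]
    H1 returns ([14], ())
    H2 returns ([14], ())
    H3 returns [([14], ())]
  branch[2] choose=1:
    H0 returns [7]
    H1 returns ([7], ())
    H2 returns ([7], ())
    H3 returns [([7], ())]
= [([42], ()), ([14], ()), ([7], ())]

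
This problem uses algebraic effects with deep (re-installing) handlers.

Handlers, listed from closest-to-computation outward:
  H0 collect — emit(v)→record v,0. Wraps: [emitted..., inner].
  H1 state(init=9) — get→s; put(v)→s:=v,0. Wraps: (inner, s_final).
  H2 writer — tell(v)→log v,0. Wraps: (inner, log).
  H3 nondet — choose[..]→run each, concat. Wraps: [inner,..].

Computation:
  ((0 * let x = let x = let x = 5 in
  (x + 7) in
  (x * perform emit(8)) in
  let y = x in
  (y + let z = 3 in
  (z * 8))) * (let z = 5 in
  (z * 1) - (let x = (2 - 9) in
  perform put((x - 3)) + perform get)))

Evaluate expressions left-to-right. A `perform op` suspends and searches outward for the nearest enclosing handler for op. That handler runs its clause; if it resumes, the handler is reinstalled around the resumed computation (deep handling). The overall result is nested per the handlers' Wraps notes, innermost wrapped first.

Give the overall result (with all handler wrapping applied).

Answer: [(([8, 0], -10), ())]

Step-by-step:
emit(8) @ H0 ⇒ out+=8
put(-10) @ H1 ⇒ s:=-10
get @ H1 ⇒ -10
H0 returns [8, 0]
H1 returns ([8, 0], -10)
H2 returns (([8, 0], -10), ())
H3 returns [(([8, 0], -10), ())]
= [(([8, 0], -10), ())]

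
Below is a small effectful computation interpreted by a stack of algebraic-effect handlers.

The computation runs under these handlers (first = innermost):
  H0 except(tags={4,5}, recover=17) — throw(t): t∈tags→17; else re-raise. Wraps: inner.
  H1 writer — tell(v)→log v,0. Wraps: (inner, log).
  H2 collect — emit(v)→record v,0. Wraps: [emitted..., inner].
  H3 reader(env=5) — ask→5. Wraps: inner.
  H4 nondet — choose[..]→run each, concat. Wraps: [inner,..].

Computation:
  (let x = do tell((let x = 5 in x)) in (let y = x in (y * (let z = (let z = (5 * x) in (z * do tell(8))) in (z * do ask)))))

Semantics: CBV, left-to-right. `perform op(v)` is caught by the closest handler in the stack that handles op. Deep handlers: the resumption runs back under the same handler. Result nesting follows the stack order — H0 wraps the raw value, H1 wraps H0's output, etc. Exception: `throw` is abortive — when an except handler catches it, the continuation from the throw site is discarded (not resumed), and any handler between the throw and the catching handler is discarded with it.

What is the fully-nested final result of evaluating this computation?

Evaluation trace:
tell(5) @ H1 ⇒ log+=5
tell(8) @ H1 ⇒ log+=8
ask @ H3 ⇒ 5
H0 returns 0
H1 returns (0, (5, 8))
H2 returns [(0, (5, 8))]
H3 returns [(0, (5, 8))]
H4 returns [[(0, (5, 8))]]
= [[(0, (5, 8))]]

Answer: [[(0, (5, 8))]]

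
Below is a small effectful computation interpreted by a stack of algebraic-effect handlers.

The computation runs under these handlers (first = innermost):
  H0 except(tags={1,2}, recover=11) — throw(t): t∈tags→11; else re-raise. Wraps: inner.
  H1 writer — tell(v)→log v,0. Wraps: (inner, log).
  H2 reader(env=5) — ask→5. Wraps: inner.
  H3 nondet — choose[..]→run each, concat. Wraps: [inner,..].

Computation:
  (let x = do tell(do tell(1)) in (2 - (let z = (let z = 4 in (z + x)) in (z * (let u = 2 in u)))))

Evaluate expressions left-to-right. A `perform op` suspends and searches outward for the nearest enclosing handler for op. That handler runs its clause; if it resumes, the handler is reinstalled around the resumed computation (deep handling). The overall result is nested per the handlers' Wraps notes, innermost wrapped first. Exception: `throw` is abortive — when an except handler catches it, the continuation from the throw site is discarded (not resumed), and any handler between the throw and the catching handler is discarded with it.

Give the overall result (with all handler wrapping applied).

Working:
tell(1) @ H1 ⇒ log+=1
tell(0) @ H1 ⇒ log+=0
H0 returns -6
H1 returns (-6, (1, 0))
H2 returns (-6, (1, 0))
H3 returns [(-6, (1, 0))]
= [(-6, (1, 0))]

Answer: [(-6, (1, 0))]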